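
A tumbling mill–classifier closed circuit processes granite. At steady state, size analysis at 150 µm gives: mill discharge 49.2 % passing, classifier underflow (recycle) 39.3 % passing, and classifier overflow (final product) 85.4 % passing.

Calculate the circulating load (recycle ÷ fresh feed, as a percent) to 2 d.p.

CL = 365.66 %

Let r = R/F. Size balance at 150 µm:
d + r·d = r·u + o → r(d−u) = o−d
r = (85.4 − 49.2)/(49.2 − 39.3) = 36.2/9.9 = 3.6566
CL = 100·r = 365.66 %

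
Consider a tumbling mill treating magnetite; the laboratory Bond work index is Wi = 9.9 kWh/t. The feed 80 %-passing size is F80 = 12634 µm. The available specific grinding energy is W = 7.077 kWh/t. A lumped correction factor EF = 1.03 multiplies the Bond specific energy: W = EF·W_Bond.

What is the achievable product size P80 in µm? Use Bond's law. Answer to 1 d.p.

P80 = 163.1 µm

Bond: W = 10·Wi·(1/√P80 − 1/√F80)
W_Bond = W / EF = 7.077 / 1.03 = 6.8709 kWh/t
P80^-0.5 = F80^-0.5 + W_Bond/(10 Wi)
  = 6.8709/(10·9.9) + 1/√12634 = 0.069403 + 0.008897 = 0.078299
P80 = (1/0.078299)² = 12.7715² = 163.11 µm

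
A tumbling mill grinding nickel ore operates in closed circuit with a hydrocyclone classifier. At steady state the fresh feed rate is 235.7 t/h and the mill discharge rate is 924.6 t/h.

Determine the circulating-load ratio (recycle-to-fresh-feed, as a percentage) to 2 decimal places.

CL = 292.28 %

Discharge = new feed + return, hence
R = M − F = 924.6 − 235.7 = 688.9 t/h
CL = 100·R/F = 100·688.9/235.7 = 292.28 %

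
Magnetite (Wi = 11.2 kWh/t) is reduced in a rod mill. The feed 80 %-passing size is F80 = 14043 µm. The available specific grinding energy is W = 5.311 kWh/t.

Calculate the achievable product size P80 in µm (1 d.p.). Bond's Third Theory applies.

P80 = 320.5 µm

W = 10·Wi·(P80^(-½) − F80^(-½))
⇒ 1/√P80 = W/(10 Wi) + 1/√F80
  = 5.3110/(10·11.2) + 1/√14043 = 0.047420 + 0.008439 = 0.055858
P80 = (1/0.055858)² = 17.9025² = 320.50 µm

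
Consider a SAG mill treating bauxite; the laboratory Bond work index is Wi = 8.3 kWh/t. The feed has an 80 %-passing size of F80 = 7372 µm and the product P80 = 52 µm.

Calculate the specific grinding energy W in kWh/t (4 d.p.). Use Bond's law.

Bond: W = 10·Wi·(1/√P80 − 1/√F80)
1/√52 = 0.138675;  1/√7372 = 0.011647
W = 10·8.3·(0.138675 − 0.011647) = 10.5433 kWh/t

W = 10.5433 kWh/t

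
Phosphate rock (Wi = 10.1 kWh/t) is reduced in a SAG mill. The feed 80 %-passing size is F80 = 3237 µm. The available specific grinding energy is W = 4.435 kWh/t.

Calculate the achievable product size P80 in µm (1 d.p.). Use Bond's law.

P80 = 264.5 µm

Bond:  W = 10 Wi (1/√P − 1/√F)
P80^(−½) = W/(10 Wi) + F80^(−½)
  = 4.4350/(10·10.1) + 1/√3237 = 0.043911 + 0.017576 = 0.061487
P80 = (1/0.061487)² = 16.2635² = 264.50 µm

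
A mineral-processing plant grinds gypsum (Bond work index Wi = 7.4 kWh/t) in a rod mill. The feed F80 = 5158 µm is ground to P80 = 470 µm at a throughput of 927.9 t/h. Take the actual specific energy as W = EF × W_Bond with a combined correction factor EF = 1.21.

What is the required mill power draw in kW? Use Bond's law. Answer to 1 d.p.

P = 2675.5 kW

W = 10 Wi (P80^-0.5 − F80^-0.5)
W = 10·7.4·(1/√470 − 1/√5158) = 10·7.4·(0.032203) = 2.3830 kWh/t
With EF = 1.21: W = 2.3830·1.21 = 2.8834 kWh/t
Power = W × throughput = 2.8834 kWh/t × 927.9 t/h = 2675.5 kW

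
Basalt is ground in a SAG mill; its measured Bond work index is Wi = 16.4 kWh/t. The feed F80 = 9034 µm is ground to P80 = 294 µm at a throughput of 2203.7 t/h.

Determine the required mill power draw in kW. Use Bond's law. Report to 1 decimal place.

P = 17275.3 kW

W = 10 Wi / √P80 − 10 Wi / √F80
W = 10·16.4·(1/√294 − 1/√9034) = 10·16.4·(0.047800) = 7.8392 kWh/t
P_mill = W·ṁ = 7.8392·2203.7 = 17275.3 kW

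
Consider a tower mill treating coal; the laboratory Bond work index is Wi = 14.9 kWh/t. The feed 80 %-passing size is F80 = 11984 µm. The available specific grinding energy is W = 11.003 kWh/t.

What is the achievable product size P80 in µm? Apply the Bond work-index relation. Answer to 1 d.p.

P80 = 145.2 µm

Bond:  W = 10 Wi (1/√P − 1/√F)
P80^(−½) = W/(10 Wi) + F80^(−½)
  = 11.0030/(10·14.9) + 1/√11984 = 0.073846 + 0.009135 = 0.082980
P80 = (1/0.082980)² = 12.0510² = 145.23 µm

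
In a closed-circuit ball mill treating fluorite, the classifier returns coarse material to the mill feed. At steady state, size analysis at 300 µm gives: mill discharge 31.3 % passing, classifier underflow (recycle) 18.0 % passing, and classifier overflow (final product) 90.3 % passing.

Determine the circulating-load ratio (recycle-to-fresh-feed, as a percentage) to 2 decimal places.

CL = 443.61 %

Mass balance on the −300 µm fraction:
Fd + Rd = Ru + Fo ⇒ R/F = (o−d)/(d−u)
r = (90.3 − 31.3)/(31.3 − 18.0) = 59.0/13.3 = 4.4361
CL = 100·r = 443.61 %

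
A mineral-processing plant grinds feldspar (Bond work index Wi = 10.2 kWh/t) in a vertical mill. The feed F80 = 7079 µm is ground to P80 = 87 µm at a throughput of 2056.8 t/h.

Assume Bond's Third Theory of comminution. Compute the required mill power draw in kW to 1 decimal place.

W = 10 Wi (P80^-0.5 − F80^-0.5)
W = 10·10.2·(1/√87 − 1/√7079) = 10·10.2·(0.095326) = 9.7232 kWh/t
P = W·T = 9.7232·2056.8 = 19998.8 kW

P = 19998.8 kW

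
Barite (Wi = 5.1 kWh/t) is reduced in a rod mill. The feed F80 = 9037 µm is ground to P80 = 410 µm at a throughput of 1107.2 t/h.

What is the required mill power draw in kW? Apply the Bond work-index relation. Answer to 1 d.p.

P = 2194.7 kW

W = 10·Wi·[P80^(−½) − F80^(−½)]
W = 10·5.1·(1/√410 − 1/√9037) = 10·5.1·(0.038867) = 1.9822 kWh/t
Power = W × throughput = 1.9822 kWh/t × 1107.2 t/h = 2194.7 kW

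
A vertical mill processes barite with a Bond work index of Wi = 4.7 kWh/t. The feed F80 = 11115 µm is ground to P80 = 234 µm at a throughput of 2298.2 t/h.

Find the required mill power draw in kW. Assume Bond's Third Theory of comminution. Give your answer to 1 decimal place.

P = 6036.6 kW

W = 10·Wi·(P80^(-½) − F80^(-½))
W = 10·4.7·(1/√234 − 1/√11115) = 10·4.7·(0.055887) = 2.6267 kWh/t
P_mill = W·ṁ = 2.6267·2298.2 = 6036.6 kW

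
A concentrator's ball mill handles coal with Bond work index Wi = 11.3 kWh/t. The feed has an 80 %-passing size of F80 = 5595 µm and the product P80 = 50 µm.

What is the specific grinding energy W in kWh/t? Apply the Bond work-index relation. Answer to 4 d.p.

W = 14.4699 kWh/t

W = 10·Wi·(P80^(-½) − F80^(-½))
1/√50 = 0.141421;  1/√5595 = 0.013369
W = 10·11.3·(0.141421 − 0.013369) = 14.4699 kWh/t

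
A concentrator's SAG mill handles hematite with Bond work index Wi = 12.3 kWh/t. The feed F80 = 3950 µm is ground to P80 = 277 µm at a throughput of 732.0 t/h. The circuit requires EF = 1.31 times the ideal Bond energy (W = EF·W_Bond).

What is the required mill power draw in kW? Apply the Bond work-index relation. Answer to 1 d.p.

W = 10·Wi·(P80^(-½) − F80^(-½))
W = 10·12.3·(1/√277 − 1/√3950) = 10·12.3·(0.044173) = 5.4333 kWh/t
Apply correction: 5.4333 × 1.31 = 7.1176 kWh/t
P = W·T = 7.1176·732.0 = 5210.1 kW

P = 5210.1 kW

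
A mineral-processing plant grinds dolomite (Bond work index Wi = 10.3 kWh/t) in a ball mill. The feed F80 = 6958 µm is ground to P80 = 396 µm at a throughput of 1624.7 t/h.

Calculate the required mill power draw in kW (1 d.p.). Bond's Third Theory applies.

W = 10·Wi·[P80^(−½) − F80^(−½)]
W = 10·10.3·(1/√396 − 1/√6958) = 10·10.3·(0.038264) = 3.9411 kWh/t
P = W·T = 3.9411·1624.7 = 6403.2 kW

P = 6403.2 kW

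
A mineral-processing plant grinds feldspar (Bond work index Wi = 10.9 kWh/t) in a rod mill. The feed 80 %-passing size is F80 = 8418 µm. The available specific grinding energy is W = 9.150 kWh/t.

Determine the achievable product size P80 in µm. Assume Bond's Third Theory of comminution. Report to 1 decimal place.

P80 = 111.2 µm

W = 10 Wi (P80^-0.5 − F80^-0.5)
P80^(−½) = W/(10 Wi) + F80^(−½)
  = 9.1500/(10·10.9) + 1/√8418 = 0.083945 + 0.010899 = 0.094844
P80 = (1/0.094844)² = 10.5436² = 111.17 µm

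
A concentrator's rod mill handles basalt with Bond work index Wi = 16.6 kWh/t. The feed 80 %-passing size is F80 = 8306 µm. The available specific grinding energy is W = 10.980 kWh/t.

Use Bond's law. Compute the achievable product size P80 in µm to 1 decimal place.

W_Bond = 10·Wi·(1/√P₈₀ − 1/√F₈₀)
P80^(−½) = W/(10 Wi) + F80^(−½)
  = 10.9800/(10·16.6) + 1/√8306 = 0.066145 + 0.010972 = 0.077117
P80 = (1/0.077117)² = 12.9673² = 168.15 µm

P80 = 168.2 µm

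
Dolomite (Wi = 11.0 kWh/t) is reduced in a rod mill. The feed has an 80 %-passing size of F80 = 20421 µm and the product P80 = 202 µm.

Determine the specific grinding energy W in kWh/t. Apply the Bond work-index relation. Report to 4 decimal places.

W = 6.9698 kWh/t

W = 10·Wi·[P80^(−½) − F80^(−½)]
1/√202 = 0.070360;  1/√20421 = 0.006998
W = 10·11.0·(0.070360 − 0.006998) = 6.9698 kWh/t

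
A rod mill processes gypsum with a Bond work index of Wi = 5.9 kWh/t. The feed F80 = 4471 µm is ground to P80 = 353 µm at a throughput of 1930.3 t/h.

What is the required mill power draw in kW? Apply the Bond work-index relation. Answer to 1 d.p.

W = 10·Wi·(P80^(-½) − F80^(-½))
W = 10·5.9·(1/√353 − 1/√4471) = 10·5.9·(0.038269) = 2.2579 kWh/t
Mill draw = 2.2579 × 1930.3 = 4358.4 kW

P = 4358.4 kW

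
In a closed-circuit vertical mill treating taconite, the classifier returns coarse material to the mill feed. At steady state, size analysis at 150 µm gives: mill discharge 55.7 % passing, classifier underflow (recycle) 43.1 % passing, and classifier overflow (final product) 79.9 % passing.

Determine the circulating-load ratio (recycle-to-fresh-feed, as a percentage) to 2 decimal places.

CL = 192.06 %

Classifier node, passing 150 µm:
(1+r)·d = r·u + o ⇒ r = (o−d)/(d−u)
r = (79.9 − 55.7)/(55.7 − 43.1) = 24.2/12.6 = 1.9206
CL = 100·r = 192.06 %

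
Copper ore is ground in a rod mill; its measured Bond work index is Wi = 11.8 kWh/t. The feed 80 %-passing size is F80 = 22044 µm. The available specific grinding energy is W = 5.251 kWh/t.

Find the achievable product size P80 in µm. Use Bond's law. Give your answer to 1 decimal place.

P80 = 380.9 µm

Bond:  W = 10 Wi (1/√P − 1/√F)
⇒ 1/√P80 = W/(10·Wi) + 1/√F80
  = 5.2510/(10·11.8) + 1/√22044 = 0.044500 + 0.006735 = 0.051235
P80 = (1/0.051235)² = 19.5178² = 380.94 µm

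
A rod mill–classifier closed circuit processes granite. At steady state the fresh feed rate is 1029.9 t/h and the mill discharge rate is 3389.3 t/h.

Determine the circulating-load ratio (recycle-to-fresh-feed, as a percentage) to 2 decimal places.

CL = 229.09 %

Discharge = new feed + return, hence
R = M − F = 3389.3 − 1029.9 = 2359.4 t/h
CL = 100·R/F = 100·2359.4/1029.9 = 229.09 %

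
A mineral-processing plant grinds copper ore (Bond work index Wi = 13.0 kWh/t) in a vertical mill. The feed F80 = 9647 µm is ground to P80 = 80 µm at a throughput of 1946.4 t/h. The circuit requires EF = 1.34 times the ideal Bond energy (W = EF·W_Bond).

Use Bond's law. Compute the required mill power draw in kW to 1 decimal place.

W = 10 Wi (P80^-0.5 − F80^-0.5)
W = 10·13.0·(1/√80 − 1/√9647) = 10·13.0·(0.101622) = 13.2109 kWh/t
Corrected W = EF·W_Bond = 1.34·13.2109 = 17.7026 kWh/t
Mill draw = 17.7026 × 1946.4 = 34456.3 kW

P = 34456.3 kW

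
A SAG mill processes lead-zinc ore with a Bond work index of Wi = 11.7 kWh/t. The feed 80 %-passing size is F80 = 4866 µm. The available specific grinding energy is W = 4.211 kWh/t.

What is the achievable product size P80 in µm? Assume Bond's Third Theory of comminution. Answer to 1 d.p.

P80 = 394.8 µm

Bond: W = 10·Wi·(1/√P80 − 1/√F80)
P80^(−½) = W/(10 Wi) + F80^(−½)
  = 4.2110/(10·11.7) + 1/√4866 = 0.035991 + 0.014336 = 0.050327
P80 = (1/0.050327)² = 19.8701² = 394.82 µm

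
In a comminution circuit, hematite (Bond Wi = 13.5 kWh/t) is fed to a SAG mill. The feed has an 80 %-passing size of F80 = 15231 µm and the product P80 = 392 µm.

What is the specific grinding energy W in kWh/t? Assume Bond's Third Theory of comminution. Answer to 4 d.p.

W = 10 Wi (1/√P80 − 1/√F80)  [Bond]
1/√392 = 0.050508;  1/√15231 = 0.008103
W = 10·13.5·(0.050508 − 0.008103) = 5.7246 kWh/t

W = 5.7246 kWh/t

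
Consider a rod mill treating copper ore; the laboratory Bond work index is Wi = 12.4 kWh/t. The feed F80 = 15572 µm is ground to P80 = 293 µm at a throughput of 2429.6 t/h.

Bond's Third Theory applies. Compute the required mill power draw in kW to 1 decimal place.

P = 15186.1 kW

Bond: W = 10·Wi·(1/√P80 − 1/√F80)
W = 10·12.4·(1/√293 − 1/√15572) = 10·12.4·(0.050407) = 6.2505 kWh/t
P_mill = W·ṁ = 6.2505·2429.6 = 15186.1 kW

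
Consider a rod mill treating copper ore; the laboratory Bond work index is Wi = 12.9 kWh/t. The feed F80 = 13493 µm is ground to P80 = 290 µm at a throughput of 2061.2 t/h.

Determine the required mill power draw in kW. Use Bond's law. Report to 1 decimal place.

P = 13324.8 kW

W_Bond = 10·Wi·(1/√P₈₀ − 1/√F₈₀)
W = 10·12.9·(1/√290 − 1/√13493) = 10·12.9·(0.050113) = 6.4646 kWh/t
Mill draw = 6.4646 × 2061.2 = 13324.8 kW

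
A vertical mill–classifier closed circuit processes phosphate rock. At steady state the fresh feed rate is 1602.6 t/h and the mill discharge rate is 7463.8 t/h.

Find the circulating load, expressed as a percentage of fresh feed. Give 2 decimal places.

CL = 365.73 %

Steady state: M = F + R.
R = M − F = 7463.8 − 1602.6 = 5861.2 t/h
CL = 100·R/F = 100·5861.2/1602.6 = 365.73 %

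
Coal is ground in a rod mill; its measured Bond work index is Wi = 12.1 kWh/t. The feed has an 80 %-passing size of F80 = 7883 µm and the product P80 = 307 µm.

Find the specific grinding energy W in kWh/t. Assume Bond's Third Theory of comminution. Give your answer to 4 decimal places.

W = 5.5430 kWh/t

W_Bond = 10·Wi·(1/√P₈₀ − 1/√F₈₀)
1/√307 = 0.057073;  1/√7883 = 0.011263
W = 10·12.1·(0.057073 − 0.011263) = 5.5430 kWh/t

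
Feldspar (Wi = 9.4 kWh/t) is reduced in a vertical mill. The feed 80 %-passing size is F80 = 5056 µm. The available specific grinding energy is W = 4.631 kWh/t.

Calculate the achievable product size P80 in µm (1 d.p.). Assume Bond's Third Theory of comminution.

Bond:  W = 10 Wi (1/√P − 1/√F)
⇒ 1/√P80 = W/(10·Wi) + 1/√F80
  = 4.6310/(10·9.4) + 1/√5056 = 0.049266 + 0.014064 = 0.063330
P80 = (1/0.063330)² = 15.7904² = 249.34 µm

P80 = 249.3 µm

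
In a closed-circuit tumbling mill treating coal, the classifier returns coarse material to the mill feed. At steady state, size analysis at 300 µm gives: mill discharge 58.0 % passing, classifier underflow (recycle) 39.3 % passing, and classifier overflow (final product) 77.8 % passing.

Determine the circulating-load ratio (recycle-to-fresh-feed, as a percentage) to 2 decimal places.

Let r = R/F. Size balance at 300 µm:
r = (o − d)/(d − u)
r = (77.8 − 58.0)/(58.0 − 39.3) = 19.8/18.7 = 1.0588
CL = 100·r = 105.88 %

CL = 105.88 %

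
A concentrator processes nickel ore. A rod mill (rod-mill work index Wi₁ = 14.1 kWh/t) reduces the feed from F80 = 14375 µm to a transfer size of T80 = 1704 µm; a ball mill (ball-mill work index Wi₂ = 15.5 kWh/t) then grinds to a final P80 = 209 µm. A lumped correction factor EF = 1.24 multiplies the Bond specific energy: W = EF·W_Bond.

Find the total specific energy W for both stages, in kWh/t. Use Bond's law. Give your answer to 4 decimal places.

Bond:  W = 10 Wi (1/√P − 1/√F)
Stage 1 (14375→1704 µm, Wi₁=14.1): W₁ = 10·14.1·(0.024225 − 0.008341) = 2.2397 kWh/t
Stage 2 (1704→209 µm, Wi₂=15.5): W₂ = 10·15.5·(0.069171 − 0.024225) = 6.9667 kWh/t
W = W₁ + W₂ = 2.2397 + 6.9667 = 9.2064 kWh/t
Apply correction: 9.2064 × 1.24 = 11.4159 kWh/t

W = 11.4159 kWh/t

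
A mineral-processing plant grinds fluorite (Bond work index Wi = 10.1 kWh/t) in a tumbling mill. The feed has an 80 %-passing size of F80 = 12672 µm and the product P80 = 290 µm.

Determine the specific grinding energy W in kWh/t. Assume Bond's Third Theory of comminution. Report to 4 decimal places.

Bond:  W = 10 Wi (1/√P − 1/√F)
1/√290 = 0.058722;  1/√12672 = 0.008883
W = 10·10.1·(0.058722 − 0.008883) = 5.0337 kWh/t

W = 5.0337 kWh/t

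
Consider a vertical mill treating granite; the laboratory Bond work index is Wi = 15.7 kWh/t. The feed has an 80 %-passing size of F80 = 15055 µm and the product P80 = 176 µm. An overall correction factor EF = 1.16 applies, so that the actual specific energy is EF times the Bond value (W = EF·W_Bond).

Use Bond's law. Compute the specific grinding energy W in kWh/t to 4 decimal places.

W = 12.2435 kWh/t

W = 10 Wi / √P80 − 10 Wi / √F80
1/√176 = 0.075378;  1/√15055 = 0.008150
W = 10·15.7·(0.075378 − 0.008150) = 10.5548 kWh/t
W_actual = 1.16 × 10.5548 = 12.2435 kWh/t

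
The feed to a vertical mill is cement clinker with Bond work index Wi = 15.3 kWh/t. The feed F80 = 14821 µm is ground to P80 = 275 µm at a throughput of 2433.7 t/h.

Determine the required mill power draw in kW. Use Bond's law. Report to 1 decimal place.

W = 10 Wi / √P80 − 10 Wi / √F80
W = 10·15.3·(1/√275 − 1/√14821) = 10·15.3·(0.052088) = 7.9695 kWh/t
P_mill = W·ṁ = 7.9695·2433.7 = 19395.3 kW

P = 19395.3 kW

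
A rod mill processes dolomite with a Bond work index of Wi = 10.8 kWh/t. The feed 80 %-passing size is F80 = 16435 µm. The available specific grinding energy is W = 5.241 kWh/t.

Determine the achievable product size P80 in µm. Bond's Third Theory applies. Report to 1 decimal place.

P80 = 315.2 µm

W = 10 Wi / √P80 − 10 Wi / √F80
⇒ 1/√P80 = W/(10 Wi) + 1/√F80
  = 5.2410/(10·10.8) + 1/√16435 = 0.048528 + 0.007800 = 0.056328
P80 = (1/0.056328)² = 17.7531² = 315.17 µm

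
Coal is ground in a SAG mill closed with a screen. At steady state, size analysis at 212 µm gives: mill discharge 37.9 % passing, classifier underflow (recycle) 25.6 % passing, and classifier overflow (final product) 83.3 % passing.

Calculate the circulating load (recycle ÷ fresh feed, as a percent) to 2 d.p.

Let r = R/F. Size balance at 212 µm:
r = (o − d)/(d − u)
r = (83.3 − 37.9)/(37.9 − 25.6) = 45.4/12.3 = 3.6911
CL = 100·r = 369.11 %

CL = 369.11 %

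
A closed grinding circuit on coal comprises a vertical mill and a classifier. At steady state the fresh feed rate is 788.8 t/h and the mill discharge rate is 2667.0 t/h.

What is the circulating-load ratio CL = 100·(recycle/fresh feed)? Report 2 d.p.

Discharge = new feed + return, hence
R = M − F = 2667.0 − 788.8 = 1878.2 t/h
CL = 100·R/F = 100·1878.2/788.8 = 238.11 %

CL = 238.11 %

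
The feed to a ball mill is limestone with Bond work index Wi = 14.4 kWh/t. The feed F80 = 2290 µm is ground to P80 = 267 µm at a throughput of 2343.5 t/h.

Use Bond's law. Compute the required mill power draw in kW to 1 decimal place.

P = 13600.5 kW

W = 10 Wi (1/√P80 − 1/√F80)  [Bond]
W = 10·14.4·(1/√267 − 1/√2290) = 10·14.4·(0.040302) = 5.8035 kWh/t
P_mill = W·ṁ = 5.8035·2343.5 = 13600.5 kW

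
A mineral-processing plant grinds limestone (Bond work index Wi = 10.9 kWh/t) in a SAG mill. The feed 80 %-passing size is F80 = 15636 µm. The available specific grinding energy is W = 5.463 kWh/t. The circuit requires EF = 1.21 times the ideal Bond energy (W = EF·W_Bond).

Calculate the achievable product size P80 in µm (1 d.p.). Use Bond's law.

P80 = 409.5 µm

W_Bond = 10·Wi·(1/√P₈₀ − 1/√F₈₀)
W_Bond = W / EF = 5.463 / 1.21 = 4.5149 kWh/t
P80^-0.5 = F80^-0.5 + W_Bond/(10 Wi)
  = 4.5149/(10·10.9) + 1/√15636 = 0.041421 + 0.007997 = 0.049418
P80 = (1/0.049418)² = 20.2355² = 409.48 µm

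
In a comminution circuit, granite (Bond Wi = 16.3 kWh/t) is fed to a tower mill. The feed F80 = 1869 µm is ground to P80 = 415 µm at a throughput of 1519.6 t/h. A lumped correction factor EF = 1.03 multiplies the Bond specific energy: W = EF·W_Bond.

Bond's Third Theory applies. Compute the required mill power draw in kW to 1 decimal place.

W = 10 Wi (1/√P80 − 1/√F80)  [Bond]
W = 10·16.3·(1/√415 − 1/√1869) = 10·16.3·(0.025957) = 4.2310 kWh/t
Apply correction: 4.2310 × 1.03 = 4.3579 kWh/t
P_mill = W·ṁ = 4.3579·1519.6 = 6622.3 kW

P = 6622.3 kW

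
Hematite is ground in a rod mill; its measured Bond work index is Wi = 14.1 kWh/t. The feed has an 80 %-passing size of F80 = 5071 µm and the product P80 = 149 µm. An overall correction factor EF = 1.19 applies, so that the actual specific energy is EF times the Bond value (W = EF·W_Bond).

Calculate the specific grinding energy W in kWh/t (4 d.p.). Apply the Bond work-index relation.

W = 11.3897 kWh/t

Bond:  W = 10 Wi (1/√P − 1/√F)
1/√149 = 0.081923;  1/√5071 = 0.014043
W = 10·14.1·(0.081923 − 0.014043) = 9.5711 kWh/t
With EF = 1.19: W = 9.5711·1.19 = 11.3897 kWh/t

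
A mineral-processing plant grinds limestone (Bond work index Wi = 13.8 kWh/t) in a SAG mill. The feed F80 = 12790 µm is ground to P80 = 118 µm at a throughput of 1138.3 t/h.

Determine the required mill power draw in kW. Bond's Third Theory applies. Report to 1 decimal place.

P = 13071.9 kW

W = 10 Wi (P80^-0.5 − F80^-0.5)
W = 10·13.8·(1/√118 − 1/√12790) = 10·13.8·(0.083215) = 11.4837 kWh/t
P_mill = W·ṁ = 11.4837·1138.3 = 13071.9 kW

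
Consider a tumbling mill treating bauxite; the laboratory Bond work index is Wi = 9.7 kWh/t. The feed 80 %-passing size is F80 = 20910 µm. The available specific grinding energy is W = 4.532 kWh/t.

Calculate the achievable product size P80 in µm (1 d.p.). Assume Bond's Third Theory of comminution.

P80 = 347.6 µm

W = 10·Wi·(P80^(-½) − F80^(-½))
P80^(−½) = W/(10 Wi) + F80^(−½)
  = 4.5320/(10·9.7) + 1/√20910 = 0.046722 + 0.006915 = 0.053637
P80 = (1/0.053637)² = 18.6438² = 347.59 µm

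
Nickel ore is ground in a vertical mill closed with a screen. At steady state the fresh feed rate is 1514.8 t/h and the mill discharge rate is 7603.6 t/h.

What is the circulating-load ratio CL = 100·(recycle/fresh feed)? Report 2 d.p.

Steady state: M = F + R.
R = M − F = 7603.6 − 1514.8 = 6088.8 t/h
CL = 100·R/F = 100·6088.8/1514.8 = 401.95 %

CL = 401.95 %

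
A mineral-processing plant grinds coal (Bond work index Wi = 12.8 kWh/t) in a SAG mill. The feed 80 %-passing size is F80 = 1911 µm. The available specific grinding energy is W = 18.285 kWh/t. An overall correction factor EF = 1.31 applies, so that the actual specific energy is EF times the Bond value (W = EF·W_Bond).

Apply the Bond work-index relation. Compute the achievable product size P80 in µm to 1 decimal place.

P80 = 57.5 µm

W = 10 Wi (P80^-0.5 − F80^-0.5)
W_Bond = W / EF = 18.285 / 1.31 = 13.9580 kWh/t
⇒ 1/√P80 = W_Bond/(10·Wi) + 1/√F80
  = 13.9580/(10·12.8) + 1/√1911 = 0.109047 + 0.022875 = 0.131922
P80 = (1/0.131922)² = 7.5802² = 57.46 µm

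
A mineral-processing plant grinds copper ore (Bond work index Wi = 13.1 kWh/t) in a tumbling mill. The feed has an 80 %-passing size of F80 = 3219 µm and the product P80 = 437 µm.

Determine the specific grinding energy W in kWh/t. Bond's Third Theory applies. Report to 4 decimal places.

W = 3.9576 kWh/t

W = 10 Wi (1/√P80 − 1/√F80)  [Bond]
1/√437 = 0.047836;  1/√3219 = 0.017625
W = 10·13.1·(0.047836 − 0.017625) = 3.9576 kWh/t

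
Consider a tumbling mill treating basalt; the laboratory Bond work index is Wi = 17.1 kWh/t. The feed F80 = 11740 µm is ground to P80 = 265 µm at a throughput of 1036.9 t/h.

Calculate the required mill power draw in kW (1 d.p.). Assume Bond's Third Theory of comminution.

P = 9255.6 kW

W = 10·Wi·(P80^(-½) − F80^(-½))
W = 10·17.1·(1/√265 − 1/√11740) = 10·17.1·(0.052200) = 8.9262 kWh/t
Mill draw = 8.9262 × 1036.9 = 9255.6 kW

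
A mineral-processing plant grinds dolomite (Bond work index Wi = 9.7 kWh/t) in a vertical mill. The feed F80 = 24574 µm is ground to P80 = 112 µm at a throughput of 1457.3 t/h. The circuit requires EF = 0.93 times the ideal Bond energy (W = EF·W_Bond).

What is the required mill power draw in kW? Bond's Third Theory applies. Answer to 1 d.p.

P = 11583.5 kW

Bond: W = 10·Wi·(1/√P80 − 1/√F80)
W = 10·9.7·(1/√112 − 1/√24574) = 10·9.7·(0.088112) = 8.5469 kWh/t
W_actual = 0.93 × 8.5469 = 7.9486 kWh/t
Mill draw = 7.9486 × 1457.3 = 11583.5 kW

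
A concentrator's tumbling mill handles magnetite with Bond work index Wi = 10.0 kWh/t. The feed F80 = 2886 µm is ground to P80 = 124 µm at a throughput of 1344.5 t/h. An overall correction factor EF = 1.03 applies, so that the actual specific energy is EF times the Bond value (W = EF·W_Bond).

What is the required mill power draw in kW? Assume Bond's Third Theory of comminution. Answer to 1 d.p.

P = 9858.4 kW

W = 10·Wi·[P80^(−½) − F80^(−½)]
W = 10·10.0·(1/√124 − 1/√2886) = 10·10.0·(0.071188) = 7.1188 kWh/t
W_actual = 1.03 × 7.1188 = 7.3324 kWh/t
P_mill = W·ṁ = 7.3324·1344.5 = 9858.4 kW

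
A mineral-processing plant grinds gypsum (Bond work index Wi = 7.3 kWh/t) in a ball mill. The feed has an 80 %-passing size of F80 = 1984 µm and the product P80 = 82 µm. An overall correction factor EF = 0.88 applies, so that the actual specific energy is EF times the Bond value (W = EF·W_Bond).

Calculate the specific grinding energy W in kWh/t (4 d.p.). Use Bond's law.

W = 5.6519 kWh/t

Bond:  W = 10 Wi (1/√P − 1/√F)
1/√82 = 0.110432;  1/√1984 = 0.022451
W = 10·7.3·(0.110432 − 0.022451) = 6.4226 kWh/t
W_actual = 0.88 × 6.4226 = 5.6519 kWh/t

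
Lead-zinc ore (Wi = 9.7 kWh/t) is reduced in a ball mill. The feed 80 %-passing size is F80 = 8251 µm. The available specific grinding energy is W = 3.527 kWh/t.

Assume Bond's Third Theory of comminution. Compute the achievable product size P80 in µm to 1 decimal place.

W = 10 Wi (P80^-0.5 − F80^-0.5)
⇒ 1/√P80 = W/(10·Wi) + 1/√F80
  = 3.5270/(10·9.7) + 1/√8251 = 0.036361 + 0.011009 = 0.047370
P80 = (1/0.047370)² = 21.1105² = 445.65 µm

P80 = 445.7 µm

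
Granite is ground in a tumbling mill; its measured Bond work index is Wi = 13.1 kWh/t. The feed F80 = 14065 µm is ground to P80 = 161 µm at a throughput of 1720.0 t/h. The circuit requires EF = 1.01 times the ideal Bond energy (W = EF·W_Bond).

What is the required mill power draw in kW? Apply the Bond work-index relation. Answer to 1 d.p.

W = 10 Wi (1/√P80 − 1/√F80)  [Bond]
W = 10·13.1·(1/√161 − 1/√14065) = 10·13.1·(0.070379) = 9.2197 kWh/t
Corrected W = EF·W_Bond = 1.01·9.2197 = 9.3119 kWh/t
Mill draw = 9.3119 × 1720.0 = 16016.4 kW

P = 16016.4 kW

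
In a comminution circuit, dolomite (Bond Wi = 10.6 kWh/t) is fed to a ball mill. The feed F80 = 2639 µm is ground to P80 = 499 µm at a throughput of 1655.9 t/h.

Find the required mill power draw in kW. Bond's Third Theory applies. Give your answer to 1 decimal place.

W = 10·Wi·[P80^(−½) − F80^(−½)]
W = 10·10.6·(1/√499 − 1/√2639) = 10·10.6·(0.025300) = 2.6818 kWh/t
P = W·T = 2.6818·1655.9 = 4440.8 kW

P = 4440.8 kW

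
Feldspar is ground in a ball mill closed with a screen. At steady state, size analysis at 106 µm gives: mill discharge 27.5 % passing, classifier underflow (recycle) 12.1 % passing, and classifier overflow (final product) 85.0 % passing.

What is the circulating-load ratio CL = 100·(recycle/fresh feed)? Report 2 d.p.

CL = 373.38 %

Classifier node, passing 106 µm:
(1+r)d = ru + o → r = (o−d)/(d−u)
r = (85.0 − 27.5)/(27.5 − 12.1) = 57.5/15.4 = 3.7338
CL = 100·r = 373.38 %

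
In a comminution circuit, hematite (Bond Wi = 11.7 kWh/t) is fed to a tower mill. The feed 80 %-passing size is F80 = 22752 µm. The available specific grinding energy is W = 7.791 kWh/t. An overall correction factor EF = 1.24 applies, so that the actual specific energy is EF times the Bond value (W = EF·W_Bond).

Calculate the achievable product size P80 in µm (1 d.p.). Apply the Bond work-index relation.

P80 = 274.7 µm

Bond:  W = 10 Wi (1/√P − 1/√F)
W_Bond = W / EF = 7.791 / 1.24 = 6.2831 kWh/t
P80^(−½) = W_Bond/(10 Wi) + F80^(−½)
  = 6.2831/(10·11.7) + 1/√22752 = 0.053701 + 0.006630 = 0.060331
P80 = (1/0.060331)² = 16.5752² = 274.74 µm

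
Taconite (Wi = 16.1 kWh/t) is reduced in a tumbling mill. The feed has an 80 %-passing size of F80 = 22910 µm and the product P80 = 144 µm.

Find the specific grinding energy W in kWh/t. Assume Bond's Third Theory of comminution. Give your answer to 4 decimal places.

W = 10·Wi·[P80^(−½) − F80^(−½)]
1/√144 = 0.083333;  1/√22910 = 0.006607
W = 10·16.1·(0.083333 − 0.006607) = 12.3530 kWh/t

W = 12.3530 kWh/t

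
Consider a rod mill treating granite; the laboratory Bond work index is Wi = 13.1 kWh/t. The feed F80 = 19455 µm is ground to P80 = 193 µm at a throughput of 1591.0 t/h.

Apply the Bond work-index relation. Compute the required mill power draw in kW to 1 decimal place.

P = 13508.2 kW

W = 10·Wi·[P80^(−½) − F80^(−½)]
W = 10·13.1·(1/√193 − 1/√19455) = 10·13.1·(0.064812) = 8.4904 kWh/t
Power = W × throughput = 8.4904 kWh/t × 1591.0 t/h = 13508.2 kW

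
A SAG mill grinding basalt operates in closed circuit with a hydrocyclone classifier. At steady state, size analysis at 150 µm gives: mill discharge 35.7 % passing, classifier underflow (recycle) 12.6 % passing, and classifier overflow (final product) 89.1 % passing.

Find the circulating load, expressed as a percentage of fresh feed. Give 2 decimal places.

Mass balance on the −150 µm fraction:
(1+r)·d = r·u + o ⇒ r = (o−d)/(d−u)
r = (89.1 − 35.7)/(35.7 − 12.6) = 53.4/23.1 = 2.3117
CL = 100·r = 231.17 %

CL = 231.17 %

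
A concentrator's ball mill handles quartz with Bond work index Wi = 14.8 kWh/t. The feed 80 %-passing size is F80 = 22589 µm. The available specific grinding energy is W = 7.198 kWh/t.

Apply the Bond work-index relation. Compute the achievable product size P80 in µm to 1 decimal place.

P80 = 327.1 µm

Bond: W = 10·Wi·(1/√P80 − 1/√F80)
P80^-0.5 = F80^-0.5 + W/(10 Wi)
  = 7.1980/(10·14.8) + 1/√22589 = 0.048635 + 0.006654 = 0.055289
P80 = (1/0.055289)² = 18.0869² = 327.14 µm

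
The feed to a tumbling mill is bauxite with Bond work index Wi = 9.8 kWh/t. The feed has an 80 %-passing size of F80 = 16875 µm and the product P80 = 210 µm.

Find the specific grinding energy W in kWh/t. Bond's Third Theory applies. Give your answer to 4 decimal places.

W_Bond = 10·Wi·(1/√P₈₀ − 1/√F₈₀)
1/√210 = 0.069007;  1/√16875 = 0.007698
W = 10·9.8·(0.069007 − 0.007698) = 6.0082 kWh/t

W = 6.0082 kWh/t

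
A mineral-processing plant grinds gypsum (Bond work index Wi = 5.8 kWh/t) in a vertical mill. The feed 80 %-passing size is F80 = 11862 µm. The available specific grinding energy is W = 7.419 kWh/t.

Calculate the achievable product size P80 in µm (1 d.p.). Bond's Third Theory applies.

Bond: W = 10·Wi·(1/√P80 − 1/√F80)
P80^(−½) = W/(10 Wi) + F80^(−½)
  = 7.4190/(10·5.8) + 1/√11862 = 0.127914 + 0.009182 = 0.137095
P80 = (1/0.137095)² = 7.2942² = 53.21 µm

P80 = 53.2 µm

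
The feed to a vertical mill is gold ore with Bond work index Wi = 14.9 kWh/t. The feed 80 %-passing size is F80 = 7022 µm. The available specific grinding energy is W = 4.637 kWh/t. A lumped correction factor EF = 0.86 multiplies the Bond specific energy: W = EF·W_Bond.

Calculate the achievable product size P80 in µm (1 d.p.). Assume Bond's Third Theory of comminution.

W = 10·Wi·(P80^(-½) − F80^(-½))
W_Bond = W / EF = 4.637 / 0.86 = 5.3919 kWh/t
P80^(−½) = W_Bond/(10 Wi) + F80^(−½)
  = 5.3919/(10·14.9) + 1/√7022 = 0.036187 + 0.011934 = 0.048121
P80 = (1/0.048121)² = 20.7812² = 431.86 µm

P80 = 431.9 µm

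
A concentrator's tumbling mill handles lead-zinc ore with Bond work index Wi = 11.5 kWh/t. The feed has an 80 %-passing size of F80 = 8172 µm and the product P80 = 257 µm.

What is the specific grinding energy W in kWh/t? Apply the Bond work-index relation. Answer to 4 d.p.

W = 5.9014 kWh/t

Bond:  W = 10 Wi (1/√P − 1/√F)
1/√257 = 0.062378;  1/√8172 = 0.011062
W = 10·11.5·(0.062378 − 0.011062) = 5.9014 kWh/t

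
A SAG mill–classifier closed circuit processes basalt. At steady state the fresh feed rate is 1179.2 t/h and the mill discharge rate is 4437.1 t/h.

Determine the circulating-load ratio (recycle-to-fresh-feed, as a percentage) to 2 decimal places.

CL = 276.28 %

Steady state: M = F + R.
R = M − F = 4437.1 − 1179.2 = 3257.9 t/h
CL = 100·R/F = 100·3257.9/1179.2 = 276.28 %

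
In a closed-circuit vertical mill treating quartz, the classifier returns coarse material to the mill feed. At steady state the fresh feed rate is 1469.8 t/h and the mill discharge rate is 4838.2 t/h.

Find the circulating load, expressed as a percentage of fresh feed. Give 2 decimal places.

CL = 229.17 %

Discharge = new feed + return, hence
R = M − F = 4838.2 − 1469.8 = 3368.4 t/h
CL = 100·R/F = 100·3368.4/1469.8 = 229.17 %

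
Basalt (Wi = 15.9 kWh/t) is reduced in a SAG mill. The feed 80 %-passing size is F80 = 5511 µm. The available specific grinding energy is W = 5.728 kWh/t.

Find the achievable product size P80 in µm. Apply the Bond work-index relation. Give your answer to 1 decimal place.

W = 10 Wi (1/√P80 − 1/√F80)  [Bond]
1/√P80 = 1/√F80 + W/(10·Wi)
  = 5.7280/(10·15.9) + 1/√5511 = 0.036025 + 0.013471 = 0.049496
P80 = (1/0.049496)² = 20.2038² = 408.19 µm

P80 = 408.2 µm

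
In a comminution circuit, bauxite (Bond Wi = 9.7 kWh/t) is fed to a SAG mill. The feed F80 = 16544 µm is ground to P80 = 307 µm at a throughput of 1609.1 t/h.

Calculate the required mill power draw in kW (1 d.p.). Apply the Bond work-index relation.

W = 10 Wi (1/√P80 − 1/√F80)  [Bond]
W = 10·9.7·(1/√307 − 1/√16544) = 10·9.7·(0.049298) = 4.7819 kWh/t
Power = W × throughput = 4.7819 kWh/t × 1609.1 t/h = 7694.6 kW

P = 7694.6 kW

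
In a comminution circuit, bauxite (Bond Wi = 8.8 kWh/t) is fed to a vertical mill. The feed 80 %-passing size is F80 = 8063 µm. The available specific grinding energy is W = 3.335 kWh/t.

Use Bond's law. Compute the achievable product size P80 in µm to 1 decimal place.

P80 = 415.9 µm

W = 10·Wi·(P80^(-½) − F80^(-½))
⇒ 1/√P80 = W/(10 Wi) + 1/√F80
  = 3.3350/(10·8.8) + 1/√8063 = 0.037898 + 0.011137 = 0.049034
P80 = (1/0.049034)² = 20.3939² = 415.91 µm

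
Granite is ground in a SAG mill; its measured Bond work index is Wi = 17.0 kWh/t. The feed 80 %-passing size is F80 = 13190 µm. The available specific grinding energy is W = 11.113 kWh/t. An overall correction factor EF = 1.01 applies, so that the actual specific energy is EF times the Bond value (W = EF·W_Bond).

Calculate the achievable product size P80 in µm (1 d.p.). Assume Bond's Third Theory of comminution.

W = 10 Wi (1/√P80 − 1/√F80)  [Bond]
W_Bond = W / EF = 11.113 / 1.01 = 11.0030 kWh/t
1/√P80 = 1/√F80 + W_Bond/(10·Wi)
  = 11.0030/(10·17.0) + 1/√13190 = 0.064723 + 0.008707 = 0.073431
P80 = (1/0.073431)² = 13.6183² = 185.46 µm

P80 = 185.5 µm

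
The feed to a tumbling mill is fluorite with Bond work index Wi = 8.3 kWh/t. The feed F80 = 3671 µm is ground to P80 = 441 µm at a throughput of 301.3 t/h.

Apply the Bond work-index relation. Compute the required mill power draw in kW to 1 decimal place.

W = 10·Wi·[P80^(−½) − F80^(−½)]
W = 10·8.3·(1/√441 − 1/√3671) = 10·8.3·(0.031114) = 2.5825 kWh/t
P = W·T = 2.5825·301.3 = 778.1 kW

P = 778.1 kW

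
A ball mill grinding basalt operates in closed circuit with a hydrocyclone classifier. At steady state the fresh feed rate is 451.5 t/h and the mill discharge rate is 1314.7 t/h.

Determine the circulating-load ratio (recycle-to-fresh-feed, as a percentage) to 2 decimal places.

Steady state: M = F + R.
R = M − F = 1314.7 − 451.5 = 863.2 t/h
CL = 100·R/F = 100·863.2/451.5 = 191.18 %

CL = 191.18 %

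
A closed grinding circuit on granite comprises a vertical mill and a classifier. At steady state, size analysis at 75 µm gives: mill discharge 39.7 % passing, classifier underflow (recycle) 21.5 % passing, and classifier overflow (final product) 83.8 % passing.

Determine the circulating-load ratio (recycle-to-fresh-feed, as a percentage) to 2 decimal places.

Mass balance on the −75 µm fraction:
r = (o − d)/(d − u)
r = (83.8 − 39.7)/(39.7 − 21.5) = 44.1/18.2 = 2.4231
CL = 100·r = 242.31 %

CL = 242.31 %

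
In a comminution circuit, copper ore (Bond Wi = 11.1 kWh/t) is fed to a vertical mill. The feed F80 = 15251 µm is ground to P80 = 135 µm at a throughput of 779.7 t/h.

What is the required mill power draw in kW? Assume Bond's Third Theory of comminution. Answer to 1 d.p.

P = 6747.9 kW

W = 10 Wi (P80^-0.5 − F80^-0.5)
W = 10·11.1·(1/√135 − 1/√15251) = 10·11.1·(0.077969) = 8.6545 kWh/t
P = W·T = 8.6545·779.7 = 6747.9 kW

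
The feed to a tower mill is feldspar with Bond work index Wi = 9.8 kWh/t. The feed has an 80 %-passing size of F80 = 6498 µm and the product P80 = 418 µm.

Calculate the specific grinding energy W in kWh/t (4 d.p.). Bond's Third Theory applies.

W = 3.5776 kWh/t

W_Bond = 10·Wi·(1/√P₈₀ − 1/√F₈₀)
1/√418 = 0.048912;  1/√6498 = 0.012405
W = 10·9.8·(0.048912 − 0.012405) = 3.5776 kWh/t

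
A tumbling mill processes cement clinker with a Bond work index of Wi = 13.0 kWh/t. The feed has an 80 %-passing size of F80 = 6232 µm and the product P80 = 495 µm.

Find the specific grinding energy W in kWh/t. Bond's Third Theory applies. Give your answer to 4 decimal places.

Bond: W = 10·Wi·(1/√P80 − 1/√F80)
1/√495 = 0.044947;  1/√6232 = 0.012667
W = 10·13.0·(0.044947 − 0.012667) = 4.1963 kWh/t

W = 4.1963 kWh/t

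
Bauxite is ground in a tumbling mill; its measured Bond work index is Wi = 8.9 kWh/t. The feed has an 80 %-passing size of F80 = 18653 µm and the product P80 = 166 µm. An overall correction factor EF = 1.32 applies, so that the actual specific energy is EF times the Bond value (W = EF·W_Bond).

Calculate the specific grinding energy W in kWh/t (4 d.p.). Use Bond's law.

Bond:  W = 10 Wi (1/√P − 1/√F)
1/√166 = 0.077615;  1/√18653 = 0.007322
W = 10·8.9·(0.077615 − 0.007322) = 6.2561 kWh/t
W_actual = 1.32 × 6.2561 = 8.2580 kWh/t

W = 8.2580 kWh/t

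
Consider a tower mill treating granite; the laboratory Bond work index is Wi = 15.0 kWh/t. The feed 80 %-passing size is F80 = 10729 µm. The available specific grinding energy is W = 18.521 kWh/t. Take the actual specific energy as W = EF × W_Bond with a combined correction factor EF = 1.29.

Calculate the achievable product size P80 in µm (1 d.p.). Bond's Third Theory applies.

W = 10·Wi·(P80^(-½) − F80^(-½))
W_Bond = W / EF = 18.521 / 1.29 = 14.3574 kWh/t
⇒ 1/√P80 = W_Bond/(10·Wi) + 1/√F80
  = 14.3574/(10·15.0) + 1/√10729 = 0.095716 + 0.009654 = 0.105370
P80 = (1/0.105370)² = 9.4904² = 90.07 µm

P80 = 90.1 µm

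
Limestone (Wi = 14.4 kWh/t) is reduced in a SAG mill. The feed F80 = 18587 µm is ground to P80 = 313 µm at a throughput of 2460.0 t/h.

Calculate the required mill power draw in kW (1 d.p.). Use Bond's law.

Bond:  W = 10 Wi (1/√P − 1/√F)
W = 10·14.4·(1/√313 − 1/√18587) = 10·14.4·(0.049188) = 7.0831 kWh/t
Mill draw = 7.0831 × 2460.0 = 17424.5 kW

P = 17424.5 kW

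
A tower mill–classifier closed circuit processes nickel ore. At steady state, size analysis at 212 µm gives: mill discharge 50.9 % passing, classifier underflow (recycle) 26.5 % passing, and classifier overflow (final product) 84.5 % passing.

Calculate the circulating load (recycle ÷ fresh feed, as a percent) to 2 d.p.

Let r = R/F. Size balance at 212 µm:
Fd + Rd = Ru + Fo ⇒ R/F = (o−d)/(d−u)
r = (84.5 − 50.9)/(50.9 − 26.5) = 33.6/24.4 = 1.3770
CL = 100·r = 137.70 %

CL = 137.70 %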